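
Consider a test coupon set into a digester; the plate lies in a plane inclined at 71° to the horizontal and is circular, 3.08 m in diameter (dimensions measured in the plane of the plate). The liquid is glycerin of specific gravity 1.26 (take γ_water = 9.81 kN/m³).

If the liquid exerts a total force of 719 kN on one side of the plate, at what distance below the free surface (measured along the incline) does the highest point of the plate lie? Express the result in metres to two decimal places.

γ = 1.26 × 9.81 = 12.3606 kN/m³.
A = π(1.54)² = 7.4506 m².
From F = γ·h_c·A, the centroid depth is h_c = 719/(12.3606 × 7.4506) = 7.80725 m.
Let θ = 71° be the plate's angle to the horizontal; measure y along the incline from where the plane meets the free surface. Vertical depth h = y·sinθ with sinθ = 0.945519.
Along the incline, y_c = h_c/sinθ = 7.80725/0.945519 = 8.25711 m.
The centroid is at the centre, 1.54 m below the top of the plate, so the highest point sits at y_top = 8.25711 − 1.54 = 6.71711 m along the incline.

y_top ≈ 6.72 m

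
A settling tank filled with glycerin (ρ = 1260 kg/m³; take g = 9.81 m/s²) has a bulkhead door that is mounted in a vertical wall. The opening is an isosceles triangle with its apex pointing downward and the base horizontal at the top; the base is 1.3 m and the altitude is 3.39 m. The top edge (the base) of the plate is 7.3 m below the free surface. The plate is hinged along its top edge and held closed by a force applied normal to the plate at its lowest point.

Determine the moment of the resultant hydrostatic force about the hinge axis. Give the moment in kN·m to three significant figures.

γ = ρg = 1260 × 9.81 / 1000 = 12.3606 kN/m³.
With the apex down, the centroid sits h/3 = 3.39/3 = 1.13 m below the base (the top edge), so the centroid depth is h_c = 7.3 + 1.13 = 8.43 m.
A = ½ × 1.3 × 3.39 = 2.2035 m².
Resultant F = γ·h_c·A = 12.3606 × 8.43 × 2.2035 = 229.604 kN.
I_c = b·h³/36 = 1.3 × 3.39³/36 = 1.40682 m⁴.
Centre of pressure: y_p = y_c + I_c/(y_c·A) = 8.43 + 1.40682/(8.43 × 2.2035) = 8.43 + 0.0757352 = 8.50574 m along the plane.
The resultant acts 1.13 + 0.0757352 = 1.20574 m (along the plate) below the hinge at the top edge, so the moment about the hinge is M = F × 1.20574 = 229.604 × 1.20574 = 276.843 kN·m.

M ≈ 277 kN·m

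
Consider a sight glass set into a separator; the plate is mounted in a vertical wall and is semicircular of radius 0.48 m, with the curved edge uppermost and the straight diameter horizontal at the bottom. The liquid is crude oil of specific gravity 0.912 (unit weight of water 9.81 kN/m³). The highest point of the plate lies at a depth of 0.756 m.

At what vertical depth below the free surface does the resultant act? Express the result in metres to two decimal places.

γ = 0.912 × 9.81 = 8.94672 kN/m³.
The centroid lies 4r/(3π) = 0.203718 m above the diameter, so r − 4r/(3π) = 0.48 − 0.203718 = 0.276282 m below the topmost point, so the centroid depth is h_c = 0.756 + 0.276282 = 1.03228 m.
A = πr²/2 = π × 0.48²/2 = 0.361911 m².
Resultant F = γ·h_c·A = 8.94672 × 1.03228 × 0.361911 = 3.34244 kN.
I_c = (π/8 − 8/(9π))·r⁴ = 0.109757 × 0.48⁴ = 0.00582636 m⁴.
Centre of pressure: y_p = y_c + I_c/(y_c·A) = 1.03228 + 0.00582636/(1.03228 × 0.361911) = 1.03228 + 0.0155955 = 1.04788 m along the plane.

h_p = 1.05 m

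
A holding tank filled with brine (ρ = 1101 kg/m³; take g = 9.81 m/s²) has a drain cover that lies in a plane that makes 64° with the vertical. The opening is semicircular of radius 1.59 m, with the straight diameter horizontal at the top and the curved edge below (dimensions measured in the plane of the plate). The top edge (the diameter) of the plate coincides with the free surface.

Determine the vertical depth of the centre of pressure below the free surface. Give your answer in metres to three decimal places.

γ = ρg = 1101 × 9.81 / 1000 = 10.80081 kN/m³.
The plate makes 64° with the vertical, i.e. θ = 90° − 64° = 26° to the horizontal. Measuring y along the incline from the free-surface line, vertical depth h = y·sinθ with sinθ = 0.438371.
The centroid of a semicircle lies 4r/(3π) = 0.674817 m from the diameter, here below the top edge, so y_c = 0.674817 m and h_c = 0.674817 × 0.438371 = 0.29582 m.
A = πr²/2 = π × 1.59²/2 = 3.97113 m².
Resultant F = γ·h_c·A = 10.80081 × 0.29582 × 3.97113 = 12.6881 kN.
I_c = (π/8 − 8/(9π))·r⁴ = 0.109757 × 1.59⁴ = 0.701489 m⁴.
Centre of pressure: y_p = y_c + I_c/(y_c·A) = 0.674817 + 0.701489/(0.674817 × 3.97113) = 0.674817 + 0.261771 = 0.936588 m along the plane.
Vertically, h_p = y_p·sinθ = 0.936588 × 0.438371 = 0.410573 m.

h_p = 0.411 m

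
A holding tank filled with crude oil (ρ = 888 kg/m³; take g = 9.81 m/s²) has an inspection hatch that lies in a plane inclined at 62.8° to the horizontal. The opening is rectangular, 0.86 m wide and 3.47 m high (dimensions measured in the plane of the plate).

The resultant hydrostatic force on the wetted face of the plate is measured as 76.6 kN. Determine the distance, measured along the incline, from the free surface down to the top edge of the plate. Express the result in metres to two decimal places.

γ = ρg = 888 × 9.81 / 1000 = 8.71128 kN/m³.
A = 0.86 × 3.47 = 2.9842 m².
From F = γ·h_c·A, the centroid depth is h_c = 76.6/(8.71128 × 2.9842) = 2.94658 m.
Let θ = 62.8° be the plate's angle to the horizontal; measure y along the incline from where the plane meets the free surface. Vertical depth h = y·sinθ with sinθ = 0.889416.
Along the incline, y_c = h_c/sinθ = 2.94658/0.889416 = 3.31294 m.
The centroid lies 3.47/2 = 1.735 m below the top edge, so the top edge sits at y_top = 3.31294 − 1.735 = 1.57794 m along the incline.

y_top ≈ 1.58 m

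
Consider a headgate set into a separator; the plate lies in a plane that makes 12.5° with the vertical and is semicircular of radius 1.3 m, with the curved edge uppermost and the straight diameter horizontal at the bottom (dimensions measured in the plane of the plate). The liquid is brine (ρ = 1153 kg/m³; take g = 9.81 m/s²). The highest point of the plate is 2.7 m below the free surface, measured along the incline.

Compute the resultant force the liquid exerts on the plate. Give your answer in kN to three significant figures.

F ≈ 101 kN

γ = ρg = 1153 × 9.81 / 1000 = 11.31093 kN/m³.
The plate makes 12.5° with the vertical, i.e. θ = 90° − 12.5° = 77.5° to the horizontal. Measuring y along the incline from the free-surface line, vertical depth h = y·sinθ with sinθ = 0.976296.
The centroid lies 4r/(3π) = 0.551737 m above the diameter, so r − 4r/(3π) = 1.3 − 0.551737 = 0.748263 m below the topmost point, so y_c = 2.7 + 0.748263 = 3.44826 m and h_c = 3.44826 × 0.976296 = 3.36652 m.
A = πr²/2 = π × 1.3²/2 = 2.65465 m².
Resultant F = γ·h_c·A = 11.31093 × 3.36652 × 2.65465 = 101.085 kN.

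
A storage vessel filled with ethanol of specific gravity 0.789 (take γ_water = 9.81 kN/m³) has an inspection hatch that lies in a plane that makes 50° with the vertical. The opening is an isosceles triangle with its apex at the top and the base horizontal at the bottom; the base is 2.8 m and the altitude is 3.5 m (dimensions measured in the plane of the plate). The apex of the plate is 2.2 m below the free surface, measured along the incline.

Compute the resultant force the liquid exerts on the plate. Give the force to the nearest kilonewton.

γ = 0.789 × 9.81 = 7.74009 kN/m³.
The plate makes 50° with the vertical, i.e. θ = 90° − 50° = 40° to the horizontal. Measuring y along the incline from the free-surface line, vertical depth h = y·sinθ with sinθ = 0.642788.
With the apex up, the centroid sits 2h/3 = 2 × 3.5/3 = 2.33333 m below the apex, so y_c = 2.2 + 2.33333 = 4.53333 m and h_c = 4.53333 × 0.642788 = 2.91397 m.
A = ½ × 2.8 × 3.5 = 4.9 m².
Resultant F = γ·h_c·A = 7.74009 × 2.91397 × 4.9 = 110.517 kN.

F ≈ 111 kN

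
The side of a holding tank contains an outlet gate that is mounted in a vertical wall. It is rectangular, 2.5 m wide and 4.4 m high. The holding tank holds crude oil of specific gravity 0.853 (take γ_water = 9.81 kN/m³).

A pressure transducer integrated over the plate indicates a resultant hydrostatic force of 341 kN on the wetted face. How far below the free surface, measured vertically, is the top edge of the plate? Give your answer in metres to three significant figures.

d_top ≈ 1.50 m

γ = 0.853 × 9.81 = 8.36793 kN/m³.
A = 2.5 × 4.4 = 11 m².
From F = γ·h_c·A, the centroid depth is h_c = 341/(8.36793 × 11) = 3.70462 m.
The centroid lies 4.4/2 = 2.2 m below the top edge, so the top edge sits at h_top = 3.70462 − 2.2 = 1.50462 m below the surface.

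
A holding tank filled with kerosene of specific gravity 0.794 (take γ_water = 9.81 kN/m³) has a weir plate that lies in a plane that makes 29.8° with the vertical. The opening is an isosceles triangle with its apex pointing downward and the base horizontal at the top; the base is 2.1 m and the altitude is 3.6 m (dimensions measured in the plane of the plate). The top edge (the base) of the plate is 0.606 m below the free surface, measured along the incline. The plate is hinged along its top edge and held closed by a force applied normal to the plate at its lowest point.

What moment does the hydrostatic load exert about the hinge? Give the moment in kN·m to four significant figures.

γ = 0.794 × 9.81 = 7.78914 kN/m³.
The plate makes 29.8° with the vertical, i.e. θ = 90° − 29.8° = 60.2° to the horizontal. Measuring y along the incline from the free-surface line, vertical depth h = y·sinθ with sinθ = 0.867765.
With the apex down, the centroid sits h/3 = 3.6/3 = 1.2 m below the base (the top edge), so y_c = 0.606 + 1.2 = 1.806 m and h_c = 1.806 × 0.867765 = 1.56718 m.
A = ½ × 2.1 × 3.6 = 3.78 m².
Resultant F = γ·h_c·A = 7.78914 × 1.56718 × 3.78 = 46.1424 kN.
I_c = b·h³/36 = 2.1 × 3.6³/36 = 2.7216 m⁴.
Centre of pressure: y_p = y_c + I_c/(y_c·A) = 1.806 + 2.7216/(1.806 × 3.78) = 1.806 + 0.398671 = 2.20467 m along the plane.
The resultant acts 1.2 + 0.398671 = 1.59867 m (along the plate) below the hinge at the top edge, so the moment about the hinge is M = F × 1.59867 = 46.1424 × 1.59867 = 73.7665 kN·m.

M ≈ 73.77 kN·m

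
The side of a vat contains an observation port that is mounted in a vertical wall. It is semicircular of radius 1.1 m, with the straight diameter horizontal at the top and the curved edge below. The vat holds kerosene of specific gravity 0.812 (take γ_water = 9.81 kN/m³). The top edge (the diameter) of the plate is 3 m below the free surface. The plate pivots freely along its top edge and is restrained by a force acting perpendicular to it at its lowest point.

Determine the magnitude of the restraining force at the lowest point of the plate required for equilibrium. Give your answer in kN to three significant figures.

γ = 0.812 × 9.81 = 7.96572 kN/m³.
The centroid of a semicircle lies 4r/(3π) = 0.466854 m from the diameter, here below the top edge, so the centroid depth is h_c = 3 + 0.466854 = 3.46685 m.
A = πr²/2 = π × 1.1²/2 = 1.90066 m².
Resultant F = γ·h_c·A = 7.96572 × 3.46685 × 1.90066 = 52.4885 kN.
I_c = (π/8 − 8/(9π))·r⁴ = 0.109757 × 1.1⁴ = 0.160695 m⁴.
Centre of pressure: y_p = y_c + I_c/(y_c·A) = 3.46685 + 0.160695/(3.46685 × 1.90066) = 3.46685 + 0.0243873 = 3.49124 m along the plane.
The resultant acts 0.466854 + 0.0243873 = 0.491241 m (along the plate) below the hinge at the top edge, so the moment about the hinge is M = F × 0.491241 = 52.4885 × 0.491241 = 25.7845 kN·m.
A normal force at the bottom, 1.1 m from the hinge, must supply this moment: P = 25.7845/1.1 = 23.4405 kN.

P ≈ 23.4 kN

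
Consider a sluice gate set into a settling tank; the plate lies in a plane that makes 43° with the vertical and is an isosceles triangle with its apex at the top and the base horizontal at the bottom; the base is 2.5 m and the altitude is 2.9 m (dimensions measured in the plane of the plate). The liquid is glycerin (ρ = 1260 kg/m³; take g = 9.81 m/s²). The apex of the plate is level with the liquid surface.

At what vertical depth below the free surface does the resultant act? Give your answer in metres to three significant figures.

γ = ρg = 1260 × 9.81 / 1000 = 12.3606 kN/m³.
The plate makes 43° with the vertical, i.e. θ = 90° − 43° = 47° to the horizontal. Measuring y along the incline from the free-surface line, vertical depth h = y·sinθ with sinθ = 0.731354.
With the apex up, the centroid sits 2h/3 = 2 × 2.9/3 = 1.93333 m below the apex, so y_c = 1.93333 m and h_c = 1.93333 × 0.731354 = 1.41395 m.
A = ½ × 2.5 × 2.9 = 3.625 m².
Resultant F = γ·h_c·A = 12.3606 × 1.41395 × 3.625 = 63.3551 kN.
I_c = b·h³/36 = 2.5 × 2.9³/36 = 1.69368 m⁴.
Centre of pressure: y_p = y_c + I_c/(y_c·A) = 1.93333 + 1.69368/(1.93333 × 3.625) = 1.93333 + 0.241667 = 2.175 m along the plane.
Vertically, h_p = y_p·sinθ = 2.175 × 0.731354 = 1.59069 m.

h_p = 1.59 m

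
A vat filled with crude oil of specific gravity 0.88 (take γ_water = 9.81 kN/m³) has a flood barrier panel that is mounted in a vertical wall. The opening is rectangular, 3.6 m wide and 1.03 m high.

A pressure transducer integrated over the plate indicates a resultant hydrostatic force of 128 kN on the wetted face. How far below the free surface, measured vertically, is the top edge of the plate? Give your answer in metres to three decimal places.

d_top ≈ 3.484 m

γ = 0.88 × 9.81 = 8.6328 kN/m³.
A = 3.6 × 1.03 = 3.708 m².
From F = γ·h_c·A, the centroid depth is h_c = 128/(8.6328 × 3.708) = 3.9987 m.
The centroid lies 1.03/2 = 0.515 m below the top edge, so the top edge sits at h_top = 3.9987 − 0.515 = 3.4837 m below the surface.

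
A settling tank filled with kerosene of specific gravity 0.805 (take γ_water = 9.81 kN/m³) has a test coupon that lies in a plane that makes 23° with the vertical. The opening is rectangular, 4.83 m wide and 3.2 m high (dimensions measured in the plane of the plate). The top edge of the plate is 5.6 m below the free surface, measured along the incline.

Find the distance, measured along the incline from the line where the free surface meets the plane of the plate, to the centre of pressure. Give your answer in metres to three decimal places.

y_p = 7.319 m

γ = 0.805 × 9.81 = 7.89705 kN/m³.
The plate makes 23° with the vertical, i.e. θ = 90° − 23° = 67° to the horizontal. Measuring y along the incline from the free-surface line, vertical depth h = y·sinθ with sinθ = 0.920505.
The centroid lies 3.2/2 = 1.6 m below the top edge, so y_c = 5.6 + 1.6 = 7.2 m and h_c = 7.2 × 0.920505 = 6.62764 m.
A = 4.83 × 3.2 = 15.456 m².
Resultant F = γ·h_c·A = 7.89705 × 6.62764 × 15.456 = 808.949 kN.
I_c = b·h³/12 = 4.83 × 3.2³/12 = 13.1891 m⁴.
Centre of pressure: y_p = y_c + I_c/(y_c·A) = 7.2 + 13.1891/(7.2 × 15.456) = 7.2 + 0.118518 = 7.31852 m along the plane.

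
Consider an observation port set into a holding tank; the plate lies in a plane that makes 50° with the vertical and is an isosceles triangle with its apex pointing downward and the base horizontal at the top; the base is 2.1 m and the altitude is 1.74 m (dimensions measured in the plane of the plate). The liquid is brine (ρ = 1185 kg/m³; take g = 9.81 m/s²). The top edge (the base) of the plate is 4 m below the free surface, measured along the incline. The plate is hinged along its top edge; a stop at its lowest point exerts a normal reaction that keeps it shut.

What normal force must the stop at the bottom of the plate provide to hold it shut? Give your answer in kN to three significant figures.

γ = ρg = 1185 × 9.81 / 1000 = 11.62485 kN/m³.
The plate makes 50° with the vertical, i.e. θ = 90° − 50° = 40° to the horizontal. Measuring y along the incline from the free-surface line, vertical depth h = y·sinθ with sinθ = 0.642788.
With the apex down, the centroid sits h/3 = 1.74/3 = 0.58 m below the base (the top edge), so y_c = 4 + 0.58 = 4.58 m and h_c = 4.58 × 0.642788 = 2.94397 m.
A = ½ × 2.1 × 1.74 = 1.827 m².
Resultant F = γ·h_c·A = 11.62485 × 2.94397 × 1.827 = 62.5258 kN.
I_c = b·h³/36 = 2.1 × 1.74³/36 = 0.307301 m⁴.
Centre of pressure: y_p = y_c + I_c/(y_c·A) = 4.58 + 0.307301/(4.58 × 1.827) = 4.58 + 0.0367248 = 4.61672 m along the plane.
The resultant acts 0.58 + 0.0367248 = 0.616725 m (along the plate) below the hinge at the top edge, so the moment about the hinge is M = F × 0.616725 = 62.5258 × 0.616725 = 38.5612 kN·m.
A normal force at the bottom, 1.74 m from the hinge, must supply this moment: P = 38.5612/1.74 = 22.1616 kN.

P ≈ 22.2 kN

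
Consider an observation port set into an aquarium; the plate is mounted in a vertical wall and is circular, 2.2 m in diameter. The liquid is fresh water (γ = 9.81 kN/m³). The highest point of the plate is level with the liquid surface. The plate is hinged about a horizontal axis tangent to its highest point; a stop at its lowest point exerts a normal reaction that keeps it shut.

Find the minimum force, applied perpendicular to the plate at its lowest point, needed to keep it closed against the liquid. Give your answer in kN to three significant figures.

γ = 9.81 kN/m³.
The centroid is at the centre, 1.1 m below the top of the plate, so the centroid depth is h_c = 1.1 m.
A = π(1.1)² = 3.80133 m².
Resultant F = γ·h_c·A = 9.81 × 1.1 × 3.80133 = 41.0202 kN.
I_c = πr⁴/4 = π × 1.1⁴/4 = 1.1499 m⁴.
Centre of pressure: y_p = y_c + I_c/(y_c·A) = 1.1 + 1.1499/(1.1 × 3.80133) = 1.1 + 0.274999 = 1.375 m along the plane.
The resultant acts 1.1 + 0.274999 = 1.375 m (along the plate) below the hinge at the top edge, so the moment about the hinge is M = F × 1.375 = 41.0202 × 1.375 = 56.4028 kN·m.
A normal force at the bottom, 2.2 m from the hinge, must supply this moment: P = 56.4028/2.2 = 25.6376 kN.

P ≈ 25.6 kN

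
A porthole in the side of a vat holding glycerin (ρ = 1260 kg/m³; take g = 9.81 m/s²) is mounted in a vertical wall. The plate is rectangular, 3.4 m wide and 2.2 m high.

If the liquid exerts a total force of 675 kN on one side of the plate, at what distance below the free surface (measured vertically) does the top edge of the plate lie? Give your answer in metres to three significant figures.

d_top ≈ 6.20 m

γ = ρg = 1260 × 9.81 / 1000 = 12.3606 kN/m³.
A = 3.4 × 2.2 = 7.48 m².
From F = γ·h_c·A, the centroid depth is h_c = 675/(12.3606 × 7.48) = 7.30067 m.
The centroid lies 2.2/2 = 1.1 m below the top edge, so the top edge sits at h_top = 7.30067 − 1.1 = 6.20067 m below the surface.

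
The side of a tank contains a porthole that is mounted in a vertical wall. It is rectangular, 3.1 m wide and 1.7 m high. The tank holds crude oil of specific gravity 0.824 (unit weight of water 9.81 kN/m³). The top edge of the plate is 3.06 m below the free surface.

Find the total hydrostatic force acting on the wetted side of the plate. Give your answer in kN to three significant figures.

γ = 0.824 × 9.81 = 8.08344 kN/m³.
The centroid lies 1.7/2 = 0.85 m below the top edge, so the centroid depth is h_c = 3.06 + 0.85 = 3.91 m.
A = 3.1 × 1.7 = 5.27 m².
Resultant F = γ·h_c·A = 8.08344 × 3.91 × 5.27 = 166.565 kN.

F ≈ 167 kN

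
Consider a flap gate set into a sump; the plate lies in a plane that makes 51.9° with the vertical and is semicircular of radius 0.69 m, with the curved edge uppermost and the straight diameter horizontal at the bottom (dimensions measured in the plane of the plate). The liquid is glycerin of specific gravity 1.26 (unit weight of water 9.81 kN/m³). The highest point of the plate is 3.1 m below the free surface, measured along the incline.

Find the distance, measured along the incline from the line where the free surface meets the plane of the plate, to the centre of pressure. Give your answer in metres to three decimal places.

y_p = 3.507 m

γ = 1.26 × 9.81 = 12.3606 kN/m³.
The plate makes 51.9° with the vertical, i.e. θ = 90° − 51.9° = 38.1° to the horizontal. Measuring y along the incline from the free-surface line, vertical depth h = y·sinθ with sinθ = 0.617036.
The centroid lies 4r/(3π) = 0.292845 m above the diameter, so r − 4r/(3π) = 0.69 − 0.292845 = 0.397155 m below the topmost point, so y_c = 3.1 + 0.397155 = 3.49716 m and h_c = 3.49716 × 0.617036 = 2.15787 m.
A = πr²/2 = π × 0.69²/2 = 0.747856 m².
Resultant F = γ·h_c·A = 12.3606 × 2.15787 × 0.747856 = 19.9472 kN.
I_c = (π/8 − 8/(9π))·r⁴ = 0.109757 × 0.69⁴ = 0.0248788 m⁴.
Centre of pressure: y_p = y_c + I_c/(y_c·A) = 3.49716 + 0.0248788/(3.49716 × 0.747856) = 3.49716 + 0.00951253 = 3.50667 m along the plane.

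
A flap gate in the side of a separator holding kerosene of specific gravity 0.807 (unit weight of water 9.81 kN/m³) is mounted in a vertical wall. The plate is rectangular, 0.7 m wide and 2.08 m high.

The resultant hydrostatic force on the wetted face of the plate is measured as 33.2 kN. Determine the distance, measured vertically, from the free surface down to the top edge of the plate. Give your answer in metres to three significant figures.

γ = 0.807 × 9.81 = 7.91667 kN/m³.
A = 0.7 × 2.08 = 1.456 m².
From F = γ·h_c·A, the centroid depth is h_c = 33.2/(7.91667 × 1.456) = 2.88028 m.
The centroid lies 2.08/2 = 1.04 m below the top edge, so the top edge sits at h_top = 2.88028 − 1.04 = 1.84028 m below the surface.

d_top ≈ 1.84 m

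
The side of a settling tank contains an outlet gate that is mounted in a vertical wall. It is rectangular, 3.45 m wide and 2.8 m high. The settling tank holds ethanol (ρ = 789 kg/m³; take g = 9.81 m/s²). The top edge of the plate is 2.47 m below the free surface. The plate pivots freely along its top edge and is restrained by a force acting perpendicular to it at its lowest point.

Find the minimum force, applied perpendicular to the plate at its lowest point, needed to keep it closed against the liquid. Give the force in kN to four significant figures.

γ = ρg = 789 × 9.81 / 1000 = 7.74009 kN/m³.
The centroid lies 2.8/2 = 1.4 m below the top edge, so the centroid depth is h_c = 2.47 + 1.4 = 3.87 m.
A = 3.45 × 2.8 = 9.66 m².
Resultant F = γ·h_c·A = 7.74009 × 3.87 × 9.66 = 289.357 kN.
I_c = b·h³/12 = 3.45 × 2.8³/12 = 6.3112 m⁴.
Centre of pressure: y_p = y_c + I_c/(y_c·A) = 3.87 + 6.3112/(3.87 × 9.66) = 3.87 + 0.16882 = 4.03882 m along the plane.
The resultant acts 1.4 + 0.16882 = 1.56882 m (along the plate) below the hinge at the top edge, so the moment about the hinge is M = F × 1.56882 = 289.357 × 1.56882 = 453.949 kN·m.
A normal force at the bottom, 2.8 m from the hinge, must supply this moment: P = 453.949/2.8 = 162.125 kN.

P ≈ 162.1 kN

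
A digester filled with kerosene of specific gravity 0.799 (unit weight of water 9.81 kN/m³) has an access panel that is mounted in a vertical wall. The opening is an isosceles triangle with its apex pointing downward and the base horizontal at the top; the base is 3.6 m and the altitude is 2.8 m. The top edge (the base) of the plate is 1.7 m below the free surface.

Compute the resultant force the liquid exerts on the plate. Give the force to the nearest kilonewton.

F ≈ 104 kN

γ = 0.799 × 9.81 = 7.83819 kN/m³.
With the apex down, the centroid sits h/3 = 2.8/3 = 0.933333 m below the base (the top edge), so the centroid depth is h_c = 1.7 + 0.933333 = 2.63333 m.
A = ½ × 3.6 × 2.8 = 5.04 m².
Resultant F = γ·h_c·A = 7.83819 × 2.63333 × 5.04 = 104.028 kN.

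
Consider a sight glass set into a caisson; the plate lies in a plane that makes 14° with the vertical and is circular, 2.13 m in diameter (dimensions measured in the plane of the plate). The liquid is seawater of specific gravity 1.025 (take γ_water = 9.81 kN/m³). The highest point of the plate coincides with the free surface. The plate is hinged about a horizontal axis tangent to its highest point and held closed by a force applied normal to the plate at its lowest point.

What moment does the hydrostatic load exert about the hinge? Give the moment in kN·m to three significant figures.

γ = 1.025 × 9.81 = 10.05525 kN/m³.
The plate makes 14° with the vertical, i.e. θ = 90° − 14° = 76° to the horizontal. Measuring y along the incline from the free-surface line, vertical depth h = y·sinθ with sinθ = 0.970296.
The centroid is at the centre, 1.065 m below the top of the plate, so y_c = 1.065 m and h_c = 1.065 × 0.970296 = 1.03337 m.
A = π(1.065)² = 3.56327 m².
Resultant F = γ·h_c·A = 10.05525 × 1.03337 × 3.56327 = 37.0252 kN.
I_c = πr⁴/4 = π × 1.065⁴/4 = 1.01039 m⁴.
Centre of pressure: y_p = y_c + I_c/(y_c·A) = 1.065 + 1.01039/(1.065 × 3.56327) = 1.065 + 0.266251 = 1.33125 m along the plane.
The resultant acts 1.065 + 0.266251 = 1.33125 m (along the plate) below the hinge at the top edge, so the moment about the hinge is M = F × 1.33125 = 37.0252 × 1.33125 = 49.2898 kN·m.

M ≈ 49.3 kN·m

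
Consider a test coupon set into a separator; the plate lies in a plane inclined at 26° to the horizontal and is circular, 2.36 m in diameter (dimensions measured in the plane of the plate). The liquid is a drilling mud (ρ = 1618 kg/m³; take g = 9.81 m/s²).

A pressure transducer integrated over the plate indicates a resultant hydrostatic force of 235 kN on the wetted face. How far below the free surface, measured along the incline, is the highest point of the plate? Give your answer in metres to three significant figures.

γ = ρg = 1618 × 9.81 / 1000 = 15.87258 kN/m³.
A = π(1.18)² = 4.37435 m².
From F = γ·h_c·A, the centroid depth is h_c = 235/(15.87258 × 4.37435) = 3.3846 m.
Let θ = 26° be the plate's angle to the horizontal; measure y along the incline from where the plane meets the free surface. Vertical depth h = y·sinθ with sinθ = 0.438371.
Along the incline, y_c = h_c/sinθ = 3.3846/0.438371 = 7.72086 m.
The centroid is at the centre, 1.18 m below the top of the plate, so the highest point sits at y_top = 7.72086 − 1.18 = 6.54086 m along the incline.

y_top ≈ 6.54 m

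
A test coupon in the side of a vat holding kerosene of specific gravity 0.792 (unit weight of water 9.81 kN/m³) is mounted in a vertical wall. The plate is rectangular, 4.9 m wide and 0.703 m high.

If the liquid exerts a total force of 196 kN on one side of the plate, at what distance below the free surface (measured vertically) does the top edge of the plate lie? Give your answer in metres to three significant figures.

γ = 0.792 × 9.81 = 7.76952 kN/m³.
A = 4.9 × 0.703 = 3.4447 m².
From F = γ·h_c·A, the centroid depth is h_c = 196/(7.76952 × 3.4447) = 7.32336 m.
The centroid lies 0.703/2 = 0.3515 m below the top edge, so the top edge sits at h_top = 7.32336 − 0.3515 = 6.97186 m below the surface.

d_top ≈ 6.97 m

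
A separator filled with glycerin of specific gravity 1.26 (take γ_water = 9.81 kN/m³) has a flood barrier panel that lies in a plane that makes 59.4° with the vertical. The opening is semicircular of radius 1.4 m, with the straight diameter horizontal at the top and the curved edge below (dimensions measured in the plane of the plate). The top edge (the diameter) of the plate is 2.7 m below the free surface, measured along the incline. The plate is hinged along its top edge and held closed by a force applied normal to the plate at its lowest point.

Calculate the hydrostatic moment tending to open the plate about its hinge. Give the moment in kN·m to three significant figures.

M ≈ 40.6 kN·m

γ = 1.26 × 9.81 = 12.3606 kN/m³.
The plate makes 59.4° with the vertical, i.e. θ = 90° − 59.4° = 30.6° to the horizontal. Measuring y along the incline from the free-surface line, vertical depth h = y·sinθ with sinθ = 0.509041.
The centroid of a semicircle lies 4r/(3π) = 0.594178 m from the diameter, here below the top edge, so y_c = 2.7 + 0.594178 = 3.29418 m and h_c = 3.29418 × 0.509041 = 1.67687 m.
A = πr²/2 = π × 1.4²/2 = 3.07876 m².
Resultant F = γ·h_c·A = 12.3606 × 1.67687 × 3.07876 = 63.8138 kN.
I_c = (π/8 − 8/(9π))·r⁴ = 0.109757 × 1.4⁴ = 0.421642 m⁴.
Centre of pressure: y_p = y_c + I_c/(y_c·A) = 3.29418 + 0.421642/(3.29418 × 3.07876) = 3.29418 + 0.0415739 = 3.33575 m along the plane.
The resultant acts 0.594178 + 0.0415739 = 0.635752 m (along the plate) below the hinge at the top edge, so the moment about the hinge is M = F × 0.635752 = 63.8138 × 0.635752 = 40.5698 kN·m.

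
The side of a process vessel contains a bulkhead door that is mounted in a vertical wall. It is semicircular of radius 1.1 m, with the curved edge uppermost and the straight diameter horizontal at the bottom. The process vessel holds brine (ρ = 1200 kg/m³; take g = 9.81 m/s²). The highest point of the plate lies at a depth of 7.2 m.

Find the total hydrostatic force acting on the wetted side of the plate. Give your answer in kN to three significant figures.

γ = ρg = 1200 × 9.81 / 1000 = 11.772 kN/m³.
The centroid lies 4r/(3π) = 0.466854 m above the diameter, so r − 4r/(3π) = 1.1 − 0.466854 = 0.633146 m below the topmost point, so the centroid depth is h_c = 7.2 + 0.633146 = 7.83315 m.
A = πr²/2 = π × 1.1²/2 = 1.90066 m².
Resultant F = γ·h_c·A = 11.772 × 7.83315 × 1.90066 = 175.263 kN.

F ≈ 175 kN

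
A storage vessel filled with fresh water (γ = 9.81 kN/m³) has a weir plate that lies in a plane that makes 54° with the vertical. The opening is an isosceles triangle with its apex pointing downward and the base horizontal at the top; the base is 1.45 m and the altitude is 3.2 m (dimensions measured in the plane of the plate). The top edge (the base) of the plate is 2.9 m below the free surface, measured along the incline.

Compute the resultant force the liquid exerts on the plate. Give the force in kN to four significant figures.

γ = 9.81 kN/m³.
The plate makes 54° with the vertical, i.e. θ = 90° − 54° = 36° to the horizontal. Measuring y along the incline from the free-surface line, vertical depth h = y·sinθ with sinθ = 0.587785.
With the apex down, the centroid sits h/3 = 3.2/3 = 1.06667 m below the base (the top edge), so y_c = 2.9 + 1.06667 = 3.96667 m and h_c = 3.96667 × 0.587785 = 2.33155 m.
A = ½ × 1.45 × 3.2 = 2.32 m².
Resultant F = γ·h_c·A = 9.81 × 2.33155 × 2.32 = 53.0642 kN.

F ≈ 53.06 kN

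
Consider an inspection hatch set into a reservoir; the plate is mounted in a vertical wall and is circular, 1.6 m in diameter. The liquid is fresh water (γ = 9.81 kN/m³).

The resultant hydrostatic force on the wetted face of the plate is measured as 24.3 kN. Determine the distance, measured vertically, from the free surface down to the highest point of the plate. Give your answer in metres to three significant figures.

γ = 9.81 kN/m³.
A = π(0.8)² = 2.01062 m².
From F = γ·h_c·A, the centroid depth is h_c = 24.3/(9.81 × 2.01062) = 1.23199 m.
The centroid is at the centre, 0.8 m below the top of the plate, so the highest point sits at h_top = 1.23199 − 0.8 = 0.43199 m below the surface.

d_top ≈ 0.432 m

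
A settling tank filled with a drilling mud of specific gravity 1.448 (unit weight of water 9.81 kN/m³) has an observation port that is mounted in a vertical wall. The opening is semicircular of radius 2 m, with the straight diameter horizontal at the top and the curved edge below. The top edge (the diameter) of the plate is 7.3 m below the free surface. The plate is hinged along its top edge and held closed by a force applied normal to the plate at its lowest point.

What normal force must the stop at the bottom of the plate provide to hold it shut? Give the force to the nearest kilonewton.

P ≈ 321 kN

γ = 1.448 × 9.81 = 14.20488 kN/m³.
The centroid of a semicircle lies 4r/(3π) = 0.848826 m from the diameter, here below the top edge, so the centroid depth is h_c = 7.3 + 0.848826 = 8.14883 m.
A = πr²/2 = π × 2²/2 = 6.28319 m².
Resultant F = γ·h_c·A = 14.20488 × 8.14883 × 6.28319 = 727.299 kN.
I_c = (π/8 − 8/(9π))·r⁴ = 0.109757 × 2⁴ = 1.75611 m⁴.
Centre of pressure: y_p = y_c + I_c/(y_c·A) = 8.14883 + 1.75611/(8.14883 × 6.28319) = 8.14883 + 0.0342986 = 8.18313 m along the plane.
The resultant acts 0.848826 + 0.0342986 = 0.883125 m (along the plate) below the hinge at the top edge, so the moment about the hinge is M = F × 0.883125 = 727.299 × 0.883125 = 642.296 kN·m.
A normal force at the bottom, 2 m from the hinge, must supply this moment: P = 642.296/2 = 321.148 kN.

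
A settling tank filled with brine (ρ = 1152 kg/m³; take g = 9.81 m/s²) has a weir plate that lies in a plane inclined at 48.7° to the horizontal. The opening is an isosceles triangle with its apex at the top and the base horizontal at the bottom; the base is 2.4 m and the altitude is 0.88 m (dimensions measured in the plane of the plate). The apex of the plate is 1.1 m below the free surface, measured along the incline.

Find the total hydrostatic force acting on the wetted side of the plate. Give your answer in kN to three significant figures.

F ≈ 15.1 kN

γ = ρg = 1152 × 9.81 / 1000 = 11.30112 kN/m³.
Let θ = 48.7° be the plate's angle to the horizontal; measure y along the incline from where the plane meets the free surface. Vertical depth h = y·sinθ with sinθ = 0.751264.
With the apex up, the centroid sits 2h/3 = 2 × 0.88/3 = 0.586667 m below the apex, so y_c = 1.1 + 0.586667 = 1.68667 m and h_c = 1.68667 × 0.751264 = 1.26713 m.
A = ½ × 2.4 × 0.88 = 1.056 m².
Resultant F = γ·h_c·A = 11.30112 × 1.26713 × 1.056 = 15.1219 kN.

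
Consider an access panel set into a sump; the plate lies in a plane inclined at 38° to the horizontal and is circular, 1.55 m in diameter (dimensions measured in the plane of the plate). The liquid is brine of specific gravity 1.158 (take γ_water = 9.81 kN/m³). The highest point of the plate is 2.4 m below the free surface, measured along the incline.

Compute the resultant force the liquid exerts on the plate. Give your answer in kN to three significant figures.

F ≈ 41.9 kN

γ = 1.158 × 9.81 = 11.35998 kN/m³.
Let θ = 38° be the plate's angle to the horizontal; measure y along the incline from where the plane meets the free surface. Vertical depth h = y·sinθ with sinθ = 0.615661.
The centroid is at the centre, 0.775 m below the top of the plate, so y_c = 2.4 + 0.775 = 3.175 m and h_c = 3.175 × 0.615661 = 1.95472 m.
A = π(0.775)² = 1.88692 m².
Resultant F = γ·h_c·A = 11.35998 × 1.95472 × 1.88692 = 41.9002 kN.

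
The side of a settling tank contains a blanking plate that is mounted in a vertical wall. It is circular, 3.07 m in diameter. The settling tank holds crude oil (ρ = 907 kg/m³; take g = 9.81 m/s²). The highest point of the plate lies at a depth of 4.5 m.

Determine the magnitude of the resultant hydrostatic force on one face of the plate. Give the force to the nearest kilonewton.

F ≈ 397 kN

γ = ρg = 907 × 9.81 / 1000 = 8.89767 kN/m³.
The centroid is at the centre, 1.535 m below the top of the plate, so the centroid depth is h_c = 4.5 + 1.535 = 6.035 m.
A = π(1.535)² = 7.4023 m².
Resultant F = γ·h_c·A = 8.89767 × 6.035 × 7.4023 = 397.485 kN.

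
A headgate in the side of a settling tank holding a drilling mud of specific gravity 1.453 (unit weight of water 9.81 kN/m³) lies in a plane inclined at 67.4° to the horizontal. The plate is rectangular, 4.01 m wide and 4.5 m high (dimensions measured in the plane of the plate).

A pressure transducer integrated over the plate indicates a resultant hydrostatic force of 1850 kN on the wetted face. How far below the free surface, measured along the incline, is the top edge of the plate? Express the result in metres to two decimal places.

γ = 1.453 × 9.81 = 14.25393 kN/m³.
A = 4.01 × 4.5 = 18.045 m².
From F = γ·h_c·A, the centroid depth is h_c = 1850/(14.25393 × 18.045) = 7.19251 m.
Let θ = 67.4° be the plate's angle to the horizontal; measure y along the incline from where the plane meets the free surface. Vertical depth h = y·sinθ with sinθ = 0.923210.
Along the incline, y_c = h_c/sinθ = 7.19251/0.923210 = 7.79076 m.
The centroid lies 4.5/2 = 2.25 m below the top edge, so the top edge sits at y_top = 7.79076 − 2.25 = 5.54076 m along the incline.

y_top ≈ 5.54 m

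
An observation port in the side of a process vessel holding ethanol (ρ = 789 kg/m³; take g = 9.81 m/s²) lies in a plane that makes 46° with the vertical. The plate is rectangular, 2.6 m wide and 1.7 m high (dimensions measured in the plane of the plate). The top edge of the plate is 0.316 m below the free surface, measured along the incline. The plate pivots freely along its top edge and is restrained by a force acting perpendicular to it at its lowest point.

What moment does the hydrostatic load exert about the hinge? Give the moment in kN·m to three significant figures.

M ≈ 29.3 kN·m

γ = ρg = 789 × 9.81 / 1000 = 7.74009 kN/m³.
The plate makes 46° with the vertical, i.e. θ = 90° − 46° = 44° to the horizontal. Measuring y along the incline from the free-surface line, vertical depth h = y·sinθ with sinθ = 0.694658.
The centroid lies 1.7/2 = 0.85 m below the top edge, so y_c = 0.316 + 0.85 = 1.166 m and h_c = 1.166 × 0.694658 = 0.809971 m.
A = 2.6 × 1.7 = 4.42 m².
Resultant F = γ·h_c·A = 7.74009 × 0.809971 × 4.42 = 27.7101 kN.
I_c = b·h³/12 = 2.6 × 1.7³/12 = 1.06448 m⁴.
Centre of pressure: y_p = y_c + I_c/(y_c·A) = 1.166 + 1.06448/(1.166 × 4.42) = 1.166 + 0.206546 = 1.37255 m along the plane.
The resultant acts 0.85 + 0.206546 = 1.05655 m (along the plate) below the hinge at the top edge, so the moment about the hinge is M = F × 1.05655 = 27.7101 × 1.05655 = 29.2771 kN·m.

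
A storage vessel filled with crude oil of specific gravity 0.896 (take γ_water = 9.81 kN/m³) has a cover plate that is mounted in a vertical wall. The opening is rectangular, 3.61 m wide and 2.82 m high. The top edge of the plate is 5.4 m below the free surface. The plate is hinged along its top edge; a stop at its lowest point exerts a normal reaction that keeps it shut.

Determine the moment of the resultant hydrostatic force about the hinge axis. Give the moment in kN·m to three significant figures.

γ = 0.896 × 9.81 = 8.78976 kN/m³.
The centroid lies 2.82/2 = 1.41 m below the top edge, so the centroid depth is h_c = 5.4 + 1.41 = 6.81 m.
A = 3.61 × 2.82 = 10.1802 m².
Resultant F = γ·h_c·A = 8.78976 × 6.81 × 10.1802 = 609.369 kN.
I_c = b·h³/12 = 3.61 × 2.82³/12 = 6.74642 m⁴.
Centre of pressure: y_p = y_c + I_c/(y_c·A) = 6.81 + 6.74642/(6.81 × 10.1802) = 6.81 + 0.0973128 = 6.90731 m along the plane.
The resultant acts 1.41 + 0.0973128 = 1.50731 m (along the plate) below the hinge at the top edge, so the moment about the hinge is M = F × 1.50731 = 609.369 × 1.50731 = 918.508 kN·m.

M ≈ 919 kN·m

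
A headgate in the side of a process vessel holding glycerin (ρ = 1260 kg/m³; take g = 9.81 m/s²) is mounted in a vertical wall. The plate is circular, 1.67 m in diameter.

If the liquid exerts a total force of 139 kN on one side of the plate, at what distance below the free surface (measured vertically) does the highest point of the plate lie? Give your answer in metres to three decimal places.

d_top ≈ 4.299 m

γ = ρg = 1260 × 9.81 / 1000 = 12.3606 kN/m³.
A = π(0.835)² = 2.1904 m².
From F = γ·h_c·A, the centroid depth is h_c = 139/(12.3606 × 2.1904) = 5.13395 m.
The centroid is at the centre, 0.835 m below the top of the plate, so the highest point sits at h_top = 5.13395 − 0.835 = 4.29895 m below the surface.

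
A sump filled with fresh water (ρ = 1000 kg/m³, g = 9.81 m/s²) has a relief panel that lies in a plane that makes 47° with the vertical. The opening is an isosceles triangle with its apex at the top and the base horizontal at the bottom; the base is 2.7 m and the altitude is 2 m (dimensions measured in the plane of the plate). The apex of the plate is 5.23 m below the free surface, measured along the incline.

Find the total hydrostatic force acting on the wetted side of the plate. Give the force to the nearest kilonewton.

γ = ρg = 1000 × 9.81 = 9810 N/m³ = 9.81 kN/m³.
The plate makes 47° with the vertical, i.e. θ = 90° − 47° = 43° to the horizontal. Measuring y along the incline from the free-surface line, vertical depth h = y·sinθ with sinθ = 0.681998.
With the apex up, the centroid sits 2h/3 = 2 × 2/3 = 1.33333 m below the apex, so y_c = 5.23 + 1.33333 = 6.56333 m and h_c = 6.56333 × 0.681998 = 4.47618 m.
A = ½ × 2.7 × 2 = 2.7 m².
Resultant F = γ·h_c·A = 9.81 × 4.47618 × 2.7 = 118.561 kN.

F ≈ 119 kN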